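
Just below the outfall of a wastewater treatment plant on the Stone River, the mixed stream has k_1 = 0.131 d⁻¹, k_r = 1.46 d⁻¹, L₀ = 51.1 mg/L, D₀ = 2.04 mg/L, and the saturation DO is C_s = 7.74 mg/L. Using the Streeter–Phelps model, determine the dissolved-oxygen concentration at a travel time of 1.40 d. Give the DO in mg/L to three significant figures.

k_1 L₀/(k_r−k_1) = 0.131×51.1/(1.46−0.131) = 6.694/1.329 = 5.037 mg/L.
e^(−k_1 t) = e^(−0.131×1.400) = 0.8324; e^(−k_r t) = e^(−1.46×1.400) = 0.1295.
D = 5.037 × (0.8324 − 0.1295) + 2.04 × 0.1295 = 3.541 + 0.2642 = 3.805 mg/L.
DO = C_s − D = 7.74 − 3.805 = 3.935 mg/L.

DO ≈ 3.94 mg/L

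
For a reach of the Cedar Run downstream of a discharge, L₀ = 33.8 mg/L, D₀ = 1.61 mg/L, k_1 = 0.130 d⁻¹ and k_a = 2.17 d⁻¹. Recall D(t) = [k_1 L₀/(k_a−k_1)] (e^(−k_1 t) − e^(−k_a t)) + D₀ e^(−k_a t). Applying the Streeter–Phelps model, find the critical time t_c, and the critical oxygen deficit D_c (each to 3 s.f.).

t_c = [1/(k_a−k_1)] ln[(k_a/k_1)(1 − D₀(k_a−k_1)/(k_1 L₀))]
= [1/(2.17−0.130)] ln[(2.17/0.130)(1 − 1.61×2.040/(0.130×33.8))]
= (1/2.040) ln[16.69 × 0.2525] = 0.4902 × ln(4.215) = 0.4902 × 1.439 = 0.7052 d.
D_c = (k_1/k_a) L₀ e^(−k_1 t_c) = (0.130/2.17) × 33.8 × e^(−0.130×0.7052) = 0.05991 × 33.8 × 0.9124 = 1.847 mg/L.

t_c ≈ 0.705 d; D_c ≈ 1.85 mg/L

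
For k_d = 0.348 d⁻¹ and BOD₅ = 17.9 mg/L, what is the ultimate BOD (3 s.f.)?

L₀ ≈ 21.7 mg/L

BOD₅ = L₀(1 − e^(−5k_d)) ⇒ L₀ = BOD₅ / (1 − e^(−5×0.348))
= 17.9 / (1 − 0.1755) = 17.9 / 0.8245 = 21.71 mg/L.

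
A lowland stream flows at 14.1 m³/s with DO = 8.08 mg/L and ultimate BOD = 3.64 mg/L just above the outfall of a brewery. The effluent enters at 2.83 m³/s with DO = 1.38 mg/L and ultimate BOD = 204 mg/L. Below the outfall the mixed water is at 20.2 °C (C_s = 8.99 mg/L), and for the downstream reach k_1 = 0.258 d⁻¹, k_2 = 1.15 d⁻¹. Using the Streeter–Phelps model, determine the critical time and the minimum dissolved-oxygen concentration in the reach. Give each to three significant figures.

Mixed DO = (14.1×8.08 + 2.83×1.38)/(14.1+2.83) = 117.8/16.93 = 6.960 mg/L.
Mixed L₀ = (14.1×3.64 + 2.83×204)/(16.93) = 628.6/16.93 = 37.13 mg/L.
Initial deficit D₀ = C_s − DO₀ = 8.99 − 6.960 = 2.030 mg/L.
t_c = (1/0.8920) ln[(1.15/0.258)(1 − 2.030×0.8920/(0.258×37.13))] = 1.121 × ln(3.615) = 1.441 d.
D_c = (0.258/1.15) × 37.13 × e^(−0.258×1.441) = 0.2243 × 37.13 × 0.6896 = 5.744 mg/L.
Minimum DO = 8.99 − 5.744 = 3.246 mg/L.

t_c ≈ 1.44 d; minimum DO ≈ 3.25 mg/L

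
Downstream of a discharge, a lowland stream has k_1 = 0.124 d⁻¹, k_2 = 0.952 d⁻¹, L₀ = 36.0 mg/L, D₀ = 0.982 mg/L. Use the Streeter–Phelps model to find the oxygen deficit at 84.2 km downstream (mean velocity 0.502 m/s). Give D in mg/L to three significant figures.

Travel time t = x/v = 84.2 km / (0.502 m/s) = 84200 m / 0.502 m/s = 167700 s = 1.941 d.
k_1 L₀/(k_2−k_1) = 0.124×36.0/(0.952−0.124) = 4.464/0.8280 = 5.391 mg/L.
e^(−k_1 t) = e^(−0.124×1.941) = 0.7861; e^(−k_2 t) = e^(−0.952×1.941) = 0.1575.
D = 5.391 × (0.7861 − 0.1575) + 0.982 × 0.1575 = 3.389 + 0.1547 = 3.543 mg/L.

D ≈ 3.54 mg/L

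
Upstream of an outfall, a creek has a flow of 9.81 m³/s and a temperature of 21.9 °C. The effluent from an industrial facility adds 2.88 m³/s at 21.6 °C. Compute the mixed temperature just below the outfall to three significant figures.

21.8 °C

Flow-weighted mixing: C = (Q_r C_r + Q_w C_w)/(Q_r + Q_w)
= (9.81×21.9 + 2.88×21.6)/(9.81 + 2.88) = 277.0/12.69 = 21.83 °C.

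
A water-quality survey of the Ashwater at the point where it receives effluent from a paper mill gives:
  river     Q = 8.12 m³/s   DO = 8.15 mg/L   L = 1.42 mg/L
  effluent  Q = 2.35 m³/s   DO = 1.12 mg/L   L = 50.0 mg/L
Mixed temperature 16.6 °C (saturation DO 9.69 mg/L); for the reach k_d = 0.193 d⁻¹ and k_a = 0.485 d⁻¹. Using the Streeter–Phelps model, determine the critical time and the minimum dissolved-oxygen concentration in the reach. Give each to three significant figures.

t_c ≈ 1.50 d; minimum DO ≈ 6.02 mg/L

Mixed DO = (8.12×8.15 + 2.35×1.12)/(8.12+2.35) = 68.81/10.47 = 6.572 mg/L.
Mixed L₀ = (8.12×1.42 + 2.35×50.0)/(10.47) = 129.0/10.47 = 12.32 mg/L.
Initial deficit D₀ = C_s − DO₀ = 9.69 − 6.572 = 3.118 mg/L.
t_c = (1/0.2920) ln[(0.485/0.193)(1 − 3.118×0.2920/(0.193×12.32))] = 3.425 × ln(1.551) = 1.503 d.
D_c = (0.193/0.485) × 12.32 × e^(−0.193×1.503) = 0.3979 × 12.32 × 0.7482 = 3.669 mg/L.
Minimum DO = 9.69 − 3.669 = 6.021 mg/L.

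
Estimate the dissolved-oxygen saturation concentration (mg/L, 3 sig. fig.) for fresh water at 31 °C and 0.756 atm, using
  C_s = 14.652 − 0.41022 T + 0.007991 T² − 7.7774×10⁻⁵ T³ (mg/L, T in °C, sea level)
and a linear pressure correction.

C_s ≈ 5.52 mg/L

At sea level: C_s = 14.652 − 0.41022×31 + 0.007991×31² − 7.7774×10⁻⁵×31³ = 7.298 mg/L.
Pressure correction: C_s' = 7.298 × 0.756 = 5.517 mg/L.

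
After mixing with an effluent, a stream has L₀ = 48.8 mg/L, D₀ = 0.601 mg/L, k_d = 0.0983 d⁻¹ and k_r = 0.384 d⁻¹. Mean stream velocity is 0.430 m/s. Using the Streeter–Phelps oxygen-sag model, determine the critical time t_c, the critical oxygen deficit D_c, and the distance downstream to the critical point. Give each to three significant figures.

t_c = [1/(k_r−k_d)] ln[(k_r/k_d)(1 − D₀(k_r−k_d)/(k_d L₀))]
= [1/(0.384−0.0983)] ln[(0.384/0.0983)(1 − 0.601×0.2857/(0.0983×48.8))]
= (1/0.2857) ln[3.906 × 0.9642] = 3.500 × ln(3.767) = 3.500 × 1.326 = 4.642 d.
D_c = (k_d/k_r) L₀ e^(−k_d t_c) = (0.0983/0.384) × 48.8 × e^(−0.0983×4.642) = 0.2560 × 48.8 × 0.6336 = 7.915 mg/L.
x_c = v t_c = 0.430 m/s × 4.642 d × 86400 s/d = 172500 m ≈ 172 km.

t_c ≈ 4.64 d; D_c ≈ 7.92 mg/L; x_c ≈ 172 km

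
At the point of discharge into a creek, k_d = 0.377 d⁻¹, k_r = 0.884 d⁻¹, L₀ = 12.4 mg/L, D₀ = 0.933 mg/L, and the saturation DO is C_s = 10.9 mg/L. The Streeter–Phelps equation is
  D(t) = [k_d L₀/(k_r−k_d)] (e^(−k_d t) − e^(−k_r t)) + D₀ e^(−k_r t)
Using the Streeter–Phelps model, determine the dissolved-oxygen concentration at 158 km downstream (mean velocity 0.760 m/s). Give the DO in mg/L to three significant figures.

Travel time t = x/v = 158 km / (0.760 m/s) = 158000 m / 0.760 m/s = 207900 s = 2.406 d.
k_d L₀/(k_r−k_d) = 0.377×12.4/(0.884−0.377) = 4.675/0.5070 = 9.221 mg/L.
e^(−k_d t) = e^(−0.377×2.406) = 0.4037; e^(−k_r t) = e^(−0.884×2.406) = 0.1192.
D = 9.221 × (0.4037 − 0.1192) + 0.933 × 0.1192 = 2.623 + 0.1112 = 2.734 mg/L.
DO = C_s − D = 10.9 − 2.734 = 8.166 mg/L.

DO ≈ 8.17 mg/L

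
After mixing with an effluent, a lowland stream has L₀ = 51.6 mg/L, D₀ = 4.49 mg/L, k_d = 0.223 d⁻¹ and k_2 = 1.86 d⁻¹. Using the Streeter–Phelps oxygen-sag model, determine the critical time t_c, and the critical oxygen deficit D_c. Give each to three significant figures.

With k_2/k_d = 8.341 and 1 − D₀(k_2−k_d)/(k_d L₀) = 0.3612,
t_c = ln(8.341 × 0.3612) / (1.86 − 0.223) = ln(3.013) / 1.637 = 1.103/1.637 = 0.6738 d.
D_c = (k_d/k_2) L₀ e^(−k_d t_c) = (0.223/1.86) × 51.6 × e^(−0.223×0.6738) = 0.1199 × 51.6 × 0.8605 = 5.323 mg/L.

t_c ≈ 0.674 d; D_c ≈ 5.32 mg/L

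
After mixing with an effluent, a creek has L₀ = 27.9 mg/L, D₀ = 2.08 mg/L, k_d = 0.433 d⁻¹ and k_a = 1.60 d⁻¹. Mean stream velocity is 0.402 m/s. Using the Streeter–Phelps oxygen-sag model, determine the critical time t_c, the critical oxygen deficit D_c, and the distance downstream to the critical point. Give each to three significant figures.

t_c ≈ 0.928 d; D_c ≈ 5.05 mg/L; x_c ≈ 32.2 km

t_c = [1/(k_a−k_d)] ln[(k_a/k_d)(1 − D₀(k_a−k_d)/(k_d L₀))]
= [1/(1.60−0.433)] ln[(1.60/0.433)(1 − 2.08×1.167/(0.433×27.9))]
= (1/1.167) ln[3.695 × 0.7991] = 0.8569 × ln(2.953) = 0.8569 × 1.083 = 0.9278 d.
L(t_c) = L₀ e^(−k_d t_c) = 27.9 × 0.6692 = 18.67 mg/L, and at the critical point k_a D_c = k_d L, so D_c = (0.433/1.60) × 18.67 = 5.052 mg/L.
x_c = v t_c = 0.402 m/s × 0.9278 d × 86400 s/d = 32220 m ≈ 32.2 km.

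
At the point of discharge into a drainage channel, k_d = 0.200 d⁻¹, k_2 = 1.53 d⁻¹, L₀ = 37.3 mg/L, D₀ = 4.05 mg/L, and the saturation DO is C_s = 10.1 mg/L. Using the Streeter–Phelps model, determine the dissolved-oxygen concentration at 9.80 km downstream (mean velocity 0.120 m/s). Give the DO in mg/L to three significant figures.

Travel time t = x/v = 9.80 km / (0.120 m/s) = 9800 m / 0.120 m/s = 81670 s = 0.9452 d.
k_d L₀/(k_2−k_d) = 0.200×37.3/(1.53−0.200) = 7.460/1.330 = 5.609 mg/L.
e^(−k_d t) = e^(−0.200×0.9452) = 0.8278; e^(−k_2 t) = e^(−1.53×0.9452) = 0.2355.
D = 5.609 × (0.8278 − 0.2355) + 4.05 × 0.2355 = 3.322 + 0.9536 = 4.276 mg/L.
DO = C_s − D = 10.1 − 4.276 = 5.824 mg/L.

DO ≈ 5.82 mg/L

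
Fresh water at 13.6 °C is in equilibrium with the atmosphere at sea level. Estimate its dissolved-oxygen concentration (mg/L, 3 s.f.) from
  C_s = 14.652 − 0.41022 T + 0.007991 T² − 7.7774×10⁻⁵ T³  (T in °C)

C_s ≈ 10.4 mg/L

C_s = 14.652 − 0.41022×13.6 + 0.007991×13.6² − 7.7774×10⁻⁵×13.6³ = 10.36 mg/L.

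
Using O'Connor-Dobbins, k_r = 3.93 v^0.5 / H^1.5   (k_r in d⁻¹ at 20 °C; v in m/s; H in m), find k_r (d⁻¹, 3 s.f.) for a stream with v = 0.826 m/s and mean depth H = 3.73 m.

k_r ≈ 0.496 d⁻¹

k_r = 3.93 × 0.826^0.5 / 3.73^1.5 = 3.93 × 0.9088 / 7.204 = 0.4958 d⁻¹.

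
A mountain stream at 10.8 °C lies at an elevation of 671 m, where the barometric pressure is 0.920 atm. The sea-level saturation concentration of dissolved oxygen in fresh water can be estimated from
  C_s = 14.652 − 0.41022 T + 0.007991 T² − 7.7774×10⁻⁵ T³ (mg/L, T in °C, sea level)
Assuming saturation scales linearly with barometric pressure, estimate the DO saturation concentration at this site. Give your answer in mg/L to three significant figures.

C_s ≈ 10.2 mg/L

At sea level: C_s = 14.652 − 0.41022×10.8 + 0.007991×10.8² − 7.7774×10⁻⁵×10.8³ = 11.06 mg/L.
Pressure correction: C_s' = 11.06 × 0.920 = 10.17 mg/L.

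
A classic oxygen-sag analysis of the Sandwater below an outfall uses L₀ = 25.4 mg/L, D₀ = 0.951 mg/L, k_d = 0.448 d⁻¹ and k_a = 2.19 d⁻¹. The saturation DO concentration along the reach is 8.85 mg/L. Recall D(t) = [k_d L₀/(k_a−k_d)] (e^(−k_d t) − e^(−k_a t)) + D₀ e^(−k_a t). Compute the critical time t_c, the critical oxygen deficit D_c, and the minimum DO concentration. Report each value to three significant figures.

t_c ≈ 0.821 d; D_c ≈ 3.60 mg/L; min DO ≈ 5.25 mg/L

t_c = [1/(k_a−k_d)] ln[(k_a/k_d)(1 − D₀(k_a−k_d)/(k_d L₀))]
= [1/(2.19−0.448)] ln[(2.19/0.448)(1 − 0.951×1.742/(0.448×25.4))]
= (1/1.742) ln[4.888 × 0.8544] = 0.5741 × ln(4.177) = 0.5741 × 1.430 = 0.8206 d.
D_c = (k_d/k_a) L₀ e^(−k_d t_c) = (0.448/2.19) × 25.4 × e^(−0.448×0.8206) = 0.2046 × 25.4 × 0.6924 = 3.598 mg/L.
Minimum DO = C_s − D_c = 8.85 − 3.598 = 5.252 mg/L.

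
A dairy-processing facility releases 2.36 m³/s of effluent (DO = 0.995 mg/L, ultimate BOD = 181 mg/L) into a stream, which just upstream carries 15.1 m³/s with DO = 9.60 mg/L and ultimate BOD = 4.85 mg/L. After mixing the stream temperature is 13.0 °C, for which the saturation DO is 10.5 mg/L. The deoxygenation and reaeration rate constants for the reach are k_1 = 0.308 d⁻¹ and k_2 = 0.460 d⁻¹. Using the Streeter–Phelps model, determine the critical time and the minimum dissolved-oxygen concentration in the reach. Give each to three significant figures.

Mixed DO = (15.1×9.60 + 2.36×0.995)/(15.1+2.36) = 147.3/17.46 = 8.437 mg/L.
Mixed L₀ = (15.1×4.85 + 2.36×181)/(17.46) = 500.4/17.46 = 28.66 mg/L.
Initial deficit D₀ = C_s − DO₀ = 10.5 − 8.437 = 2.063 mg/L.
t_c = (1/0.1520) ln[(0.460/0.308)(1 − 2.063×0.1520/(0.308×28.66))] = 6.579 × ln(1.440) = 2.401 d.
D_c = (0.308/0.460) × 28.66 × e^(−0.308×2.401) = 0.6696 × 28.66 × 0.4773 = 9.160 mg/L.
Minimum DO = 10.5 − 9.160 = 1.340 mg/L.

t_c ≈ 2.40 d; minimum DO ≈ 1.34 mg/L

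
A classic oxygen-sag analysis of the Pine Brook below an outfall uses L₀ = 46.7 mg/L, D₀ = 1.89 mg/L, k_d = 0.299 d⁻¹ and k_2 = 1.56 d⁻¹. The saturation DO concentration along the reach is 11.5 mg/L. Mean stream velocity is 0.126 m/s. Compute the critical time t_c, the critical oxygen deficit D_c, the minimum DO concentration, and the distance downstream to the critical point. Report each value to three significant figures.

At the critical point dD/dt = 0, so k_d L₀ e^(−k_d t) = k_2 D. Substituting D(t) from the Streeter–Phelps equation and solving for t gives
t_c = ln[(k_2/k_d)(1 − D₀(k_2−k_d)/(k_d L₀))] / (k_2−k_d).
Here k_2−k_d = 1.261 d⁻¹ and 1 − D₀(k_2−k_d)/(k_d L₀) = 1 − 1.89×1.261/(0.299×46.7) = 0.8293, so
t_c = ln(5.217 × 0.8293) / 1.261 = 1.465 / 1.261 = 1.162 d.
L(t_c) = L₀ e^(−k_d t_c) = 46.7 × 0.7066 = 33.00 mg/L, and at the critical point k_2 D_c = k_d L, so D_c = (0.299/1.56) × 33.00 = 6.324 mg/L.
Minimum DO = C_s − D_c = 11.5 − 6.324 = 5.176 mg/L.
x_c = v t_c = 0.126 m/s × 1.162 d × 86400 s/d = 12650 m ≈ 12.6 km.

t_c ≈ 1.16 d; D_c ≈ 6.32 mg/L; min DO ≈ 5.18 mg/L; x_c ≈ 12.6 km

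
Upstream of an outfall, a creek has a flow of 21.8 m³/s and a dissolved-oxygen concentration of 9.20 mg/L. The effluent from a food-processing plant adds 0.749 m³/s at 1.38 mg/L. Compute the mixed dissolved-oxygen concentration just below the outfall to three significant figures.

Flow-weighted mixing: C = (Q_r C_r + Q_w C_w)/(Q_r + Q_w)
= (21.8×9.20 + 0.749×1.38)/(21.8 + 0.749) = 201.6/22.55 = 8.940 mg/L.

8.94 mg/L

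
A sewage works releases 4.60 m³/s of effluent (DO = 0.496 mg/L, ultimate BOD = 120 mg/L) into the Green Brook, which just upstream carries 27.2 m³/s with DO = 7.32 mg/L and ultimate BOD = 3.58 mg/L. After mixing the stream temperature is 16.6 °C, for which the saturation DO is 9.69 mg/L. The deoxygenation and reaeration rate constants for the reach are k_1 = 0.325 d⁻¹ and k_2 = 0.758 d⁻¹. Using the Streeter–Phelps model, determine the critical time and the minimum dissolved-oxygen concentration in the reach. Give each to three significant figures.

t_c ≈ 1.38 d; minimum DO ≈ 4.11 mg/L

Mixed DO = (27.2×7.32 + 4.60×0.496)/(27.2+4.60) = 201.4/31.80 = 6.333 mg/L.
Mixed L₀ = (27.2×3.58 + 4.60×120)/(31.80) = 649.4/31.80 = 20.42 mg/L.
Initial deficit D₀ = C_s − DO₀ = 9.69 − 6.333 = 3.357 mg/L.
t_c = (1/0.4330) ln[(0.758/0.325)(1 − 3.357×0.4330/(0.325×20.42))] = 2.309 × ln(1.821) = 1.385 d.
D_c = (0.325/0.758) × 20.42 × e^(−0.325×1.385) = 0.4288 × 20.42 × 0.6376 = 5.582 mg/L.
Minimum DO = 9.69 − 5.582 = 4.108 mg/L.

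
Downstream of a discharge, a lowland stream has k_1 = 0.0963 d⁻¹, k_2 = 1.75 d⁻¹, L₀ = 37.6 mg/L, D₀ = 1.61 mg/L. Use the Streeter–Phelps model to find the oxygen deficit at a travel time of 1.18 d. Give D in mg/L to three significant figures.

D ≈ 1.88 mg/L

k_1 L₀/(k_2−k_1) = 0.0963×37.6/(1.75−0.0963) = 3.621/1.654 = 2.190 mg/L.
e^(−k_1 t) = e^(−0.0963×1.180) = 0.8926; e^(−k_2 t) = e^(−1.75×1.180) = 0.1268.
D = 2.190 × (0.8926 − 0.1268) + 1.61 × 0.1268 = 1.677 + 0.2042 = 1.881 mg/L.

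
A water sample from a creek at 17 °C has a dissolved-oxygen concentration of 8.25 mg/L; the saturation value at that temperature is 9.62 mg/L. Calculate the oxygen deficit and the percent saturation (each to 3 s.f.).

D = C_s − C = 9.62 − 8.25 = 1.37 mg/L.
% saturation = 8.25/9.62 × 100 = 85.8 %.

D ≈ 1.37 mg/L; 85.8 % saturation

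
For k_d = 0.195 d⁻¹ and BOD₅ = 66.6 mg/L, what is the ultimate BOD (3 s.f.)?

BOD₅ = L₀(1 − e^(−5k_d)) ⇒ L₀ = BOD₅ / (1 − e^(−5×0.195))
= 66.6 / (1 − 0.3772) = 66.6 / 0.6228 = 106.9 mg/L.

L₀ ≈ 107 mg/L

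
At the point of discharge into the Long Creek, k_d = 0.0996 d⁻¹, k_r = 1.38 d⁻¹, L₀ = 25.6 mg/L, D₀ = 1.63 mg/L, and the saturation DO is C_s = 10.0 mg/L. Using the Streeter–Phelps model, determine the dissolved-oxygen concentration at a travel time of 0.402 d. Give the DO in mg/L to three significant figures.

DO ≈ 8.29 mg/L

k_d L₀/(k_r−k_d) = 0.0996×25.6/(1.38−0.0996) = 2.550/1.280 = 1.991 mg/L.
e^(−k_d t) = e^(−0.0996×0.4020) = 0.9608; e^(−k_r t) = e^(−1.38×0.4020) = 0.5742.
D = 1.991 × (0.9608 − 0.5742) + 1.63 × 0.5742 = 0.7698 + 0.9360 = 1.706 mg/L.
DO = C_s − D = 10.0 − 1.706 = 8.294 mg/L.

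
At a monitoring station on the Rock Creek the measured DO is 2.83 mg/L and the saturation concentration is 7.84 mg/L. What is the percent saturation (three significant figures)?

36.1 % saturation

% saturation = C/C_s × 100 = 2.83/7.84 × 100 = 36.1 %.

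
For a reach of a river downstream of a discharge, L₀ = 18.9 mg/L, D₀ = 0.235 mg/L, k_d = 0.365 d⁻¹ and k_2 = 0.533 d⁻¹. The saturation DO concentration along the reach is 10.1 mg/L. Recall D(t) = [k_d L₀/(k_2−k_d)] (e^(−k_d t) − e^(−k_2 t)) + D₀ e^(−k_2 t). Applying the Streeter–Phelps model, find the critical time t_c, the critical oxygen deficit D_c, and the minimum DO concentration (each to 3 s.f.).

At the critical point dD/dt = 0, so k_d L₀ e^(−k_d t) = k_2 D. Substituting D(t) from the Streeter–Phelps equation and solving for t gives
t_c = ln[(k_2/k_d)(1 − D₀(k_2−k_d)/(k_d L₀))] / (k_2−k_d).
Here k_2−k_d = 0.1680 d⁻¹ and 1 − D₀(k_2−k_d)/(k_d L₀) = 1 − 0.235×0.1680/(0.365×18.9) = 0.9943, so
t_c = ln(1.460 × 0.9943) / 0.1680 = 0.3729 / 0.1680 = 2.220 d.
L(t_c) = L₀ e^(−k_d t_c) = 18.9 × 0.4448 = 8.407 mg/L, and at the critical point k_2 D_c = k_d L, so D_c = (0.365/0.533) × 8.407 = 5.757 mg/L.
Minimum DO = C_s − D_c = 10.1 − 5.757 = 4.343 mg/L.

t_c ≈ 2.22 d; D_c ≈ 5.76 mg/L; min DO ≈ 4.34 mg/L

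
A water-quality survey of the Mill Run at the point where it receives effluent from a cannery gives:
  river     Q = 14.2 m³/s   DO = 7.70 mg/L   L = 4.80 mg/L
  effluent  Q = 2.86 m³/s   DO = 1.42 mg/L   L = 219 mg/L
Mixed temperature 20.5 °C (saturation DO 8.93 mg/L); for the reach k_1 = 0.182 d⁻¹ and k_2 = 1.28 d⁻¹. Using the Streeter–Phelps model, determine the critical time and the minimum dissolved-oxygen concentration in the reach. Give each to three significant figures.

t_c ≈ 1.40 d; minimum DO ≈ 4.44 mg/L

Mixed DO = (14.2×7.70 + 2.86×1.42)/(14.2+2.86) = 113.4/17.06 = 6.647 mg/L.
Mixed L₀ = (14.2×4.80 + 2.86×219)/(17.06) = 694.5/17.06 = 40.71 mg/L.
Initial deficit D₀ = C_s − DO₀ = 8.93 − 6.647 = 2.283 mg/L.
t_c = (1/1.098) ln[(1.28/0.182)(1 − 2.283×1.098/(0.182×40.71))] = 0.9107 × ln(4.654) = 1.400 d.
D_c = (0.182/1.28) × 40.71 × e^(−0.182×1.400) = 0.1422 × 40.71 × 0.7750 = 4.486 mg/L.
Minimum DO = 8.93 − 4.486 = 4.444 mg/L.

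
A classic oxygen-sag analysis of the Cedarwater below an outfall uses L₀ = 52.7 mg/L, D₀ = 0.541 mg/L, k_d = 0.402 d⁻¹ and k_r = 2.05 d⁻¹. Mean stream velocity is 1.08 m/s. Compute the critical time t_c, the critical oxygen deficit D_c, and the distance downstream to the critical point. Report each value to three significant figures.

With k_r/k_d = 5.100 and 1 − D₀(k_r−k_d)/(k_d L₀) = 0.9579,
t_c = ln(5.100 × 0.9579) / (2.05 − 0.402) = ln(4.885) / 1.648 = 1.586/1.648 = 0.9625 d.
L(t_c) = L₀ e^(−k_d t_c) = 52.7 × 0.6792 = 35.79 mg/L, and at the critical point k_r D_c = k_d L, so D_c = (0.402/2.05) × 35.79 = 7.019 mg/L.
x_c = v t_c = 1.08 m/s × 0.9625 d × 86400 s/d = 89810 m ≈ 89.8 km.

t_c ≈ 0.962 d; D_c ≈ 7.02 mg/L; x_c ≈ 89.8 km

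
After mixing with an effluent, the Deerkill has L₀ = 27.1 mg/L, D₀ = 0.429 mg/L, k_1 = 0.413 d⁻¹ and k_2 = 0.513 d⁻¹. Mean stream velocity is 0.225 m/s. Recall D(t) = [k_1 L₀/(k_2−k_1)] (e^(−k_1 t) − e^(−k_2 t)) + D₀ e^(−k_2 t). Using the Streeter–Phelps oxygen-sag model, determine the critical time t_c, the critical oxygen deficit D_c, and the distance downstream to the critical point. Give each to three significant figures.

t_c ≈ 2.13 d; D_c ≈ 9.05 mg/L; x_c ≈ 41.4 km

With k_2/k_1 = 1.242 and 1 − D₀(k_2−k_1)/(k_1 L₀) = 0.9962,
t_c = ln(1.242 × 0.9962) / (0.513 − 0.413) = ln(1.237) / 0.1000 = 0.2130/0.1000 = 2.130 d.
L(t_c) = L₀ e^(−k_1 t_c) = 27.1 × 0.4149 = 11.24 mg/L, and at the critical point k_2 D_c = k_1 L, so D_c = (0.413/0.513) × 11.24 = 9.053 mg/L.
x_c = v t_c = 0.225 m/s × 2.130 d × 86400 s/d = 41400 m ≈ 41.4 km.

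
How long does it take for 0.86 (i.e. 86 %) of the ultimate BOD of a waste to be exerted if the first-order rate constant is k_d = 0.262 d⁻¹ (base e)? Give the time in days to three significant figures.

y/L₀ = 1 − e^(−k_d t) = 0.86 ⇒ e^(−k_d t) = 0.140
t = −ln(0.140) / 0.262 = 1.966 / 0.262 = 7.504 d.

t ≈ 7.50 d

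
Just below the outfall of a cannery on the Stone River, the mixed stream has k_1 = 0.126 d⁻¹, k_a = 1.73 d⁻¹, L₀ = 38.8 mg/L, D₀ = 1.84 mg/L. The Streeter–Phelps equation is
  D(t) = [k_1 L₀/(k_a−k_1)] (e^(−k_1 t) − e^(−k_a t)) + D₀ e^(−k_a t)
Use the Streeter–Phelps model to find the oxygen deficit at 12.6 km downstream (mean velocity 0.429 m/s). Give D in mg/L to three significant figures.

Travel time t = x/v = 12.6 km / (0.429 m/s) = 12600 m / 0.429 m/s = 29370 s = 0.3399 d.
k_1 L₀/(k_a−k_1) = 0.126×38.8/(1.73−0.126) = 4.889/1.604 = 3.048 mg/L.
e^(−k_1 t) = e^(−0.126×0.3399) = 0.9581; e^(−k_a t) = e^(−1.73×0.3399) = 0.5554.
D = 3.048 × (0.9581 − 0.5554) + 1.84 × 0.5554 = 1.227 + 1.022 = 2.249 mg/L.

D ≈ 2.25 mg/L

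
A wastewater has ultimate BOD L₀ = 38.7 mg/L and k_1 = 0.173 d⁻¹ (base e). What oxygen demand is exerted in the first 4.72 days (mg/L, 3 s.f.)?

y_t = L₀(1 − e^(−k_1 t)) = 38.7 × (1 − e^(−0.173×4.72))
= 38.7 × (1 − 0.4419) = 38.7 × 0.5581 = 21.60 mg/L.

y ≈ 21.6 mg/L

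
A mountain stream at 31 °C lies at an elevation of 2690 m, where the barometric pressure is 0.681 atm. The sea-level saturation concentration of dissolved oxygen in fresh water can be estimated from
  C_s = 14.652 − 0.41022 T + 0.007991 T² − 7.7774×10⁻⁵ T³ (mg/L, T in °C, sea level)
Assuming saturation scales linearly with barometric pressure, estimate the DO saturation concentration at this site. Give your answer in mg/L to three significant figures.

C_s ≈ 4.97 mg/L

At sea level: C_s = 14.652 − 0.41022×31 + 0.007991×31² − 7.7774×10⁻⁵×31³ = 7.298 mg/L.
Pressure correction: C_s' = 7.298 × 0.681 = 4.970 mg/L.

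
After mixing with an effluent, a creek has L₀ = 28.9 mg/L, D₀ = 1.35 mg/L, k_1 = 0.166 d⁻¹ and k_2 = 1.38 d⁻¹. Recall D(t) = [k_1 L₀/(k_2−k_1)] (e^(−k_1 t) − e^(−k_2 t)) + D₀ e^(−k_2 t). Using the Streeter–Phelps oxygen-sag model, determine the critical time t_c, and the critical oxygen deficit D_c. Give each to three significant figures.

t_c ≈ 1.40 d; D_c ≈ 2.76 mg/L

At the critical point dD/dt = 0, so k_1 L₀ e^(−k_1 t) = k_2 D. Substituting D(t) from the Streeter–Phelps equation and solving for t gives
t_c = ln[(k_2/k_1)(1 − D₀(k_2−k_1)/(k_1 L₀))] / (k_2−k_1).
Here k_2−k_1 = 1.214 d⁻¹ and 1 − D₀(k_2−k_1)/(k_1 L₀) = 1 − 1.35×1.214/(0.166×28.9) = 0.6584, so
t_c = ln(8.313 × 0.6584) / 1.214 = 1.700 / 1.214 = 1.400 d.
L(t_c) = L₀ e^(−k_1 t_c) = 28.9 × 0.7926 = 22.91 mg/L, and at the critical point k_2 D_c = k_1 L, so D_c = (0.166/1.38) × 22.91 = 2.755 mg/L.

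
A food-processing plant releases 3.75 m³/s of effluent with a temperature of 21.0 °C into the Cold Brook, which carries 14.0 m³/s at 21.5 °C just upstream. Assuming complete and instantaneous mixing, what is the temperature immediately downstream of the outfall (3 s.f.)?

21.4 °C

Flow-weighted mixing: C = (Q_r C_r + Q_w C_w)/(Q_r + Q_w)
= (14.0×21.5 + 3.75×21.0)/(14.0 + 3.75) = 379.8/17.75 = 21.39 °C.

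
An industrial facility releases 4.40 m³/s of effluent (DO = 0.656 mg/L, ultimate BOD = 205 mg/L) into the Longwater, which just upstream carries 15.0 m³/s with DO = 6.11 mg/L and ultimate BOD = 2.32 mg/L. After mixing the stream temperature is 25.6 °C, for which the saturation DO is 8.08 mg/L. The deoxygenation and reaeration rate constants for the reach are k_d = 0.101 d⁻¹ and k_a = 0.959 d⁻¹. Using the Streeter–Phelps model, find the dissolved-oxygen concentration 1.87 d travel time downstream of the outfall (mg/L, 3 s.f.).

DO ≈ 3.79 mg/L

Mixed DO = (15.0×6.11 + 4.40×0.656)/(15.0+4.40) = 94.54/19.40 = 4.873 mg/L.
Mixed L₀ = (15.0×2.32 + 4.40×205)/(19.40) = 936.8/19.40 = 48.29 mg/L.
Initial deficit D₀ = C_s − DO₀ = 8.08 − 4.873 = 3.207 mg/L.
D(1.87) = [0.101×48.29/(0.959−0.101)](e^(−0.101×1.87) − e^(−0.959×1.87)) + 3.207 e^(−0.959×1.87)
= 5.684 × (0.8279 − 0.1664) + 3.207 × 0.1664 = 4.294 mg/L.
DO = 8.08 − 4.294 = 3.786 mg/L.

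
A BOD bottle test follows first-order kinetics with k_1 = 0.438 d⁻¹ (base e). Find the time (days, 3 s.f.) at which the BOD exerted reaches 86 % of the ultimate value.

t ≈ 4.49 d

y/L₀ = 1 − e^(−k_1 t) = 0.86 ⇒ e^(−k_1 t) = 0.140
t = −ln(0.140) / 0.438 = 1.966 / 0.438 = 4.489 d.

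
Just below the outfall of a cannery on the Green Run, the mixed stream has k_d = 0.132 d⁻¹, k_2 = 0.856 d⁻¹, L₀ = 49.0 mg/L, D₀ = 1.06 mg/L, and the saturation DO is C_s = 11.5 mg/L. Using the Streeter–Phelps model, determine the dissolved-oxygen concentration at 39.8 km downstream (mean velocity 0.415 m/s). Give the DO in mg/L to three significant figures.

Travel time t = x/v = 39.8 km / (0.415 m/s) = 39800 m / 0.415 m/s = 95900 s = 1.110 d.
k_d L₀/(k_2−k_d) = 0.132×49.0/(0.856−0.132) = 6.468/0.7240 = 8.934 mg/L.
e^(−k_d t) = e^(−0.132×1.110) = 0.8637; e^(−k_2 t) = e^(−0.856×1.110) = 0.3867.
D = 8.934 × (0.8637 − 0.3867) + 1.06 × 0.3867 = 4.262 + 0.4099 = 4.672 mg/L.
DO = C_s − D = 11.5 − 4.672 = 6.828 mg/L.

DO ≈ 6.83 mg/L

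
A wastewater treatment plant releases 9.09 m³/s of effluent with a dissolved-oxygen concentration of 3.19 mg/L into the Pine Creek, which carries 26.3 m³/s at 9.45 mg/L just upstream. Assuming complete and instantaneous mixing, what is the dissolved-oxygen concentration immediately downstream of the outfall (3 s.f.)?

7.84 mg/L

Flow-weighted mixing: C = (Q_r C_r + Q_w C_w)/(Q_r + Q_w)
= (26.3×9.45 + 9.09×3.19)/(26.3 + 9.09) = 277.5/35.39 = 7.842 mg/L.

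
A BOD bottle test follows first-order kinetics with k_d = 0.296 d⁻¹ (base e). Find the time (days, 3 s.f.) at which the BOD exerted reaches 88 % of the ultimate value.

t ≈ 7.16 d

y/L₀ = 1 − e^(−k_d t) = 0.88 ⇒ e^(−k_d t) = 0.120
t = −ln(0.120) / 0.296 = 2.120 / 0.296 = 7.163 d.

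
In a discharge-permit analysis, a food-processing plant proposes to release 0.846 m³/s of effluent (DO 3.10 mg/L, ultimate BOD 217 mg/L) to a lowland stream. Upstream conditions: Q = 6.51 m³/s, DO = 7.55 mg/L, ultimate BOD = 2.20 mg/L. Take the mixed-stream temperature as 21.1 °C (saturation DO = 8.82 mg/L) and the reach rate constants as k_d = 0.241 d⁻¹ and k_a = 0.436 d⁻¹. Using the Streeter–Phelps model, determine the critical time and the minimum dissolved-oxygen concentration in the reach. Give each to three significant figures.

Mixed DO = (6.51×7.55 + 0.846×3.10)/(6.51+0.846) = 51.77/7.356 = 7.038 mg/L.
Mixed L₀ = (6.51×2.20 + 0.846×217)/(7.356) = 197.9/7.356 = 26.90 mg/L.
Initial deficit D₀ = C_s − DO₀ = 8.82 − 7.038 = 1.782 mg/L.
t_c = (1/0.1950) ln[(0.436/0.241)(1 − 1.782×0.1950/(0.241×26.90))] = 5.128 × ln(1.712) = 2.758 d.
D_c = (0.241/0.436) × 26.90 × e^(−0.241×2.758) = 0.5528 × 26.90 × 0.5145 = 7.651 mg/L.
Minimum DO = 8.82 − 7.651 = 1.169 mg/L.

t_c ≈ 2.76 d; minimum DO ≈ 1.17 mg/L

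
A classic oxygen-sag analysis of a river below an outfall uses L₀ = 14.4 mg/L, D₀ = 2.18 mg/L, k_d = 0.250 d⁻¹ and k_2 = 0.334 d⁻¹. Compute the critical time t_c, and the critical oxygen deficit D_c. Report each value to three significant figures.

t_c ≈ 2.83 d; D_c ≈ 5.32 mg/L

With k_2/k_d = 1.336 and 1 − D₀(k_2−k_d)/(k_d L₀) = 0.9491,
t_c = ln(1.336 × 0.9491) / (0.334 − 0.250) = ln(1.268) / 0.08400 = 0.2375/0.08400 = 2.827 d.
D_c = (k_d/k_2) L₀ e^(−k_d t_c) = (0.250/0.334) × 14.4 × e^(−0.250×2.827) = 0.7485 × 14.4 × 0.4932 = 5.316 mg/L.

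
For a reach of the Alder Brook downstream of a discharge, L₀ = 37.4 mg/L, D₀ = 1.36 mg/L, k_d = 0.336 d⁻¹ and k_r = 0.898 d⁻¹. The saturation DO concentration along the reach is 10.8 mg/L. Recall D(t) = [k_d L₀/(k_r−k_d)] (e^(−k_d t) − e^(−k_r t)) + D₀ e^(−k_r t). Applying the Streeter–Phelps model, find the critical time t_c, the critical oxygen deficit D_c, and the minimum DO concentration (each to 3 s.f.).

t_c = [1/(k_r−k_d)] ln[(k_r/k_d)(1 − D₀(k_r−k_d)/(k_d L₀))]
= [1/(0.898−0.336)] ln[(0.898/0.336)(1 − 1.36×0.5620/(0.336×37.4))]
= (1/0.5620) ln[2.673 × 0.9392] = 1.779 × ln(2.510) = 1.779 × 0.9203 = 1.638 d.
L(t_c) = L₀ e^(−k_d t_c) = 37.4 × 0.5768 = 21.57 mg/L, and at the critical point k_r D_c = k_d L, so D_c = (0.336/0.898) × 21.57 = 8.072 mg/L.
Minimum DO = C_s − D_c = 10.8 − 8.072 = 2.728 mg/L.

t_c ≈ 1.64 d; D_c ≈ 8.07 mg/L; min DO ≈ 2.73 mg/L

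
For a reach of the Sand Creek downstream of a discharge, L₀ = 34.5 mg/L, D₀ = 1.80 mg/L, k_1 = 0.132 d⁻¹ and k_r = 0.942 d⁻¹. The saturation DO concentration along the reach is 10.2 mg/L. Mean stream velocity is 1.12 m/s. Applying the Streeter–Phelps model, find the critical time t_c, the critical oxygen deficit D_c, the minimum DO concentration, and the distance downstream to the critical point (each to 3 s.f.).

t_c ≈ 1.95 d; D_c ≈ 3.74 mg/L; min DO ≈ 6.46 mg/L; x_c ≈ 189 km

At the critical point dD/dt = 0, so k_1 L₀ e^(−k_1 t) = k_r D. Substituting D(t) from the Streeter–Phelps equation and solving for t gives
t_c = ln[(k_r/k_1)(1 − D₀(k_r−k_1)/(k_1 L₀))] / (k_r−k_1).
Here k_r−k_1 = 0.8100 d⁻¹ and 1 − D₀(k_r−k_1)/(k_1 L₀) = 1 − 1.80×0.8100/(0.132×34.5) = 0.6798, so
t_c = ln(7.136 × 0.6798) / 0.8100 = 1.579 / 0.8100 = 1.950 d.
D_c = (k_1/k_r) L₀ e^(−k_1 t_c) = (0.132/0.942) × 34.5 × e^(−0.132×1.950) = 0.1401 × 34.5 × 0.7731 = 3.737 mg/L.
Minimum DO = C_s − D_c = 10.2 − 3.737 = 6.463 mg/L.
x_c = v t_c = 1.12 m/s × 1.950 d × 86400 s/d = 188700 m ≈ 189 km.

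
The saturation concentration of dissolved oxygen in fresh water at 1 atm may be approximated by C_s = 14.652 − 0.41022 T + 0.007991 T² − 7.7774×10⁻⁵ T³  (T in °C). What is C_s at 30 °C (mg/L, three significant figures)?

C_s = 14.652 − 0.41022×30 + 0.007991×30² − 7.7774×10⁻⁵×30³ = 7.437 mg/L.

C_s ≈ 7.44 mg/L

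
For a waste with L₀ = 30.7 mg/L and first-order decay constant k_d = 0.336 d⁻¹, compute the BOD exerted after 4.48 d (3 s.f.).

y_t = L₀(1 − e^(−k_d t)) = 30.7 × (1 − e^(−0.336×4.48))
= 30.7 × (1 − 0.2220) = 30.7 × 0.7780 = 23.89 mg/L.

y ≈ 23.9 mg/L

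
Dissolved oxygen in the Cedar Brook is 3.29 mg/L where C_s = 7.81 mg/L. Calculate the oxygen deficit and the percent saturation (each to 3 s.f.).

D ≈ 4.52 mg/L; 42.1 % saturation

D = C_s − C = 7.81 − 3.29 = 4.52 mg/L.
% saturation = 3.29/7.81 × 100 = 42.1 %.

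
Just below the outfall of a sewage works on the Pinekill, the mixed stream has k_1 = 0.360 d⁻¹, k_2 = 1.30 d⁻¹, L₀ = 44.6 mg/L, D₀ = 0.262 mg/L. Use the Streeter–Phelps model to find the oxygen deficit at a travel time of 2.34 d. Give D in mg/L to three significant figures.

k_1 L₀/(k_2−k_1) = 0.360×44.6/(1.30−0.360) = 16.06/0.9400 = 17.08 mg/L.
e^(−k_1 t) = e^(−0.360×2.340) = 0.4307; e^(−k_2 t) = e^(−1.30×2.340) = 0.04774.
D = 17.08 × (0.4307 − 0.04774) + 0.262 × 0.04774 = 6.541 + 0.01251 = 6.553 mg/L.

D ≈ 6.55 mg/L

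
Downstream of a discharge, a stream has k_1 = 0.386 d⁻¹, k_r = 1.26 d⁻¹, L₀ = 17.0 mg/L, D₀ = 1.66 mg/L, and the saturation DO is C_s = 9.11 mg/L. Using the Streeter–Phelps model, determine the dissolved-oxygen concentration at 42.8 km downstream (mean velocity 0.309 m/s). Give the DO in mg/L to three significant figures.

DO ≈ 5.84 mg/L

Travel time t = x/v = 42.8 km / (0.309 m/s) = 42800 m / 0.309 m/s = 138500 s = 1.603 d.
k_1 L₀/(k_r−k_1) = 0.386×17.0/(1.26−0.386) = 6.562/0.8740 = 7.508 mg/L.
e^(−k_1 t) = e^(−0.386×1.603) = 0.5386; e^(−k_r t) = e^(−1.26×1.603) = 0.1327.
D = 7.508 × (0.5386 − 0.1327) + 1.66 × 0.1327 = 3.048 + 0.2202 = 3.268 mg/L.
DO = C_s − D = 9.11 − 3.268 = 5.842 mg/L.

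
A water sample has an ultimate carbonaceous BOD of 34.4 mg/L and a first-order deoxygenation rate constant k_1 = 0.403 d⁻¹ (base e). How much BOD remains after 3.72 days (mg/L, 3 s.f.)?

L_t = L₀ e^(−k_1 t) = 34.4 × e^(−0.403×3.72) = 34.4 × 0.2233 = 7.682 mg/L.

L ≈ 7.68 mg/L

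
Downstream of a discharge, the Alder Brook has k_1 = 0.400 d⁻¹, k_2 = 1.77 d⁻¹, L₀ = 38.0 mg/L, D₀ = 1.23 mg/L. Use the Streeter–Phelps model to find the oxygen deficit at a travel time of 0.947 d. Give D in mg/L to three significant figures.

k_1 L₀/(k_2−k_1) = 0.400×38.0/(1.77−0.400) = 15.20/1.370 = 11.09 mg/L.
e^(−k_1 t) = e^(−0.400×0.9470) = 0.6847; e^(−k_2 t) = e^(−1.77×0.9470) = 0.1871.
D = 11.09 × (0.6847 − 0.1871) + 1.23 × 0.1871 = 5.521 + 0.2301 = 5.751 mg/L.

D ≈ 5.75 mg/L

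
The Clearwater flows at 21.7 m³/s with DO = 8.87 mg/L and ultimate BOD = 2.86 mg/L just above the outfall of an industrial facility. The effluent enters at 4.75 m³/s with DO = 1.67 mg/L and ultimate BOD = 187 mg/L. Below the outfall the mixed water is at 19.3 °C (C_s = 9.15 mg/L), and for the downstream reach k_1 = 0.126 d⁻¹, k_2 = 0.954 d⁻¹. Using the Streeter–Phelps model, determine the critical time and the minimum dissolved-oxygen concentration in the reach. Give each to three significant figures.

t_c ≈ 2.04 d; minimum DO ≈ 5.48 mg/L

Mixed DO = (21.7×8.87 + 4.75×1.67)/(21.7+4.75) = 200.4/26.45 = 7.577 mg/L.
Mixed L₀ = (21.7×2.86 + 4.75×187)/(26.45) = 950.3/26.45 = 35.93 mg/L.
Initial deficit D₀ = C_s − DO₀ = 9.15 − 7.577 = 1.573 mg/L.
t_c = (1/0.8280) ln[(0.954/0.126)(1 − 1.573×0.8280/(0.126×35.93))] = 1.208 × ln(5.393) = 2.035 d.
D_c = (0.126/0.954) × 35.93 × e^(−0.126×2.035) = 0.1321 × 35.93 × 0.7738 = 3.672 mg/L.
Minimum DO = 9.15 − 3.672 = 5.478 mg/L.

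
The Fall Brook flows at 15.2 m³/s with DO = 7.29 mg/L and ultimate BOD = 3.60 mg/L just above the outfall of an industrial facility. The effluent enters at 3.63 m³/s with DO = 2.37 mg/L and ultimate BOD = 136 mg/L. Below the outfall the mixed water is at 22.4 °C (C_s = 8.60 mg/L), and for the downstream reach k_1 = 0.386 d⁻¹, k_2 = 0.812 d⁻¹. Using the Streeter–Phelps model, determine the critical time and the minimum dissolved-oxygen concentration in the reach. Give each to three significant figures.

t_c ≈ 1.54 d; minimum DO ≈ 0.947 mg/L

Mixed DO = (15.2×7.29 + 3.63×2.37)/(15.2+3.63) = 119.4/18.83 = 6.342 mg/L.
Mixed L₀ = (15.2×3.60 + 3.63×136)/(18.83) = 548.4/18.83 = 29.12 mg/L.
Initial deficit D₀ = C_s − DO₀ = 8.60 − 6.342 = 2.258 mg/L.
t_c = (1/0.4260) ln[(0.812/0.386)(1 − 2.258×0.4260/(0.386×29.12))] = 2.347 × ln(1.924) = 1.536 d.
D_c = (0.386/0.812) × 29.12 × e^(−0.386×1.536) = 0.4754 × 29.12 × 0.5528 = 7.653 mg/L.
Minimum DO = 8.60 − 7.653 = 0.9468 mg/L.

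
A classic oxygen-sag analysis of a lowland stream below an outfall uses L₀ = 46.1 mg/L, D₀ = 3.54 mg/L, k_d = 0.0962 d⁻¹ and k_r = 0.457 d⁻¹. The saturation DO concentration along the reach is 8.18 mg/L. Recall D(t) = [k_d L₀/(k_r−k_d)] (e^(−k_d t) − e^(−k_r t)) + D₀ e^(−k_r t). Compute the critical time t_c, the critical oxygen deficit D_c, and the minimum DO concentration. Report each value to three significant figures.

t_c ≈ 3.38 d; D_c ≈ 7.01 mg/L; min DO ≈ 1.17 mg/L

At the critical point dD/dt = 0, so k_d L₀ e^(−k_d t) = k_r D. Substituting D(t) from the Streeter–Phelps equation and solving for t gives
t_c = ln[(k_r/k_d)(1 − D₀(k_r−k_d)/(k_d L₀))] / (k_r−k_d).
Here k_r−k_d = 0.3608 d⁻¹ and 1 − D₀(k_r−k_d)/(k_d L₀) = 1 − 3.54×0.3608/(0.0962×46.1) = 0.7120, so
t_c = ln(4.751 × 0.7120) / 0.3608 = 1.219 / 0.3608 = 3.377 d.
L(t_c) = L₀ e^(−k_d t_c) = 46.1 × 0.7226 = 33.31 mg/L, and at the critical point k_r D_c = k_d L, so D_c = (0.0962/0.457) × 33.31 = 7.012 mg/L.
Minimum DO = C_s − D_c = 8.18 − 7.012 = 1.168 mg/L.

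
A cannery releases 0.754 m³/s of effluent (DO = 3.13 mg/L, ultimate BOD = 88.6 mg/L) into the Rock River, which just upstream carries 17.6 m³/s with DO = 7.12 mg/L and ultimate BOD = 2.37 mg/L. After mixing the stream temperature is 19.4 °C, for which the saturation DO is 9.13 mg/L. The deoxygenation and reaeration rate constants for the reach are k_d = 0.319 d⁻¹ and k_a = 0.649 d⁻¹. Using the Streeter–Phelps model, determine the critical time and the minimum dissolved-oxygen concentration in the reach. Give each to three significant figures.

t_c ≈ 0.702 d; minimum DO ≈ 6.81 mg/L

Mixed DO = (17.6×7.12 + 0.754×3.13)/(17.6+0.754) = 127.7/18.35 = 6.956 mg/L.
Mixed L₀ = (17.6×2.37 + 0.754×88.6)/(18.35) = 108.5/18.35 = 5.912 mg/L.
Initial deficit D₀ = C_s − DO₀ = 9.13 − 6.956 = 2.174 mg/L.
t_c = (1/0.3300) ln[(0.649/0.319)(1 − 2.174×0.3300/(0.319×5.912))] = 3.030 × ln(1.261) = 0.7019 d.
D_c = (0.319/0.649) × 5.912 × e^(−0.319×0.7019) = 0.4915 × 5.912 × 0.7994 = 2.323 mg/L.
Minimum DO = 9.13 − 2.323 = 6.807 mg/L.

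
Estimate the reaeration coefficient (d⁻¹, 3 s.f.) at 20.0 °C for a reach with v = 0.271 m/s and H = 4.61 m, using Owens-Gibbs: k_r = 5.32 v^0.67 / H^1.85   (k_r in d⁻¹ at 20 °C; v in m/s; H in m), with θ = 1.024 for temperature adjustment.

k_r ≈ 0.131 d⁻¹

k_r(20) = 5.32 × 0.271^0.67 / 4.61^1.85 = 5.32 × 0.4170 / 16.90 = 0.1313 d⁻¹.
k_r(20.0) = 0.1313 × 1.024^(20.0−20) = 0.1313 × 1.000 = 0.1313 d⁻¹.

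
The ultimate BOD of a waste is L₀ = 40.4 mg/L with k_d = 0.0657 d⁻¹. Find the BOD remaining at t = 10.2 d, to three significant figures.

L ≈ 20.7 mg/L

L_t = L₀ e^(−k_d t) = 40.4 × e^(−0.0657×10.2) = 40.4 × 0.5116 = 20.67 mg/L.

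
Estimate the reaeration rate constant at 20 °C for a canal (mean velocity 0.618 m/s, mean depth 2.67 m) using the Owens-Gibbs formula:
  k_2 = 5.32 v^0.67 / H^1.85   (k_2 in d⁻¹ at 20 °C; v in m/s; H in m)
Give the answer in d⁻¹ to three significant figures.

k_2 ≈ 0.626 d⁻¹

k_2 = 5.32 × 0.618^0.67 / 2.67^1.85 = 5.32 × 0.7244 / 6.152 = 0.6264 d⁻¹.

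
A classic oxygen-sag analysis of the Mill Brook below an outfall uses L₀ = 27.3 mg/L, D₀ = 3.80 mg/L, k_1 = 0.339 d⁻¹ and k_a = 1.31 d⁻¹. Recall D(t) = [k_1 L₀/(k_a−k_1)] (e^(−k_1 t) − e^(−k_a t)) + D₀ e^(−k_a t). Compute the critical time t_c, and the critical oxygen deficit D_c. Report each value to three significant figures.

At the critical point dD/dt = 0, so k_1 L₀ e^(−k_1 t) = k_a D. Substituting D(t) from the Streeter–Phelps equation and solving for t gives
t_c = ln[(k_a/k_1)(1 − D₀(k_a−k_1)/(k_1 L₀))] / (k_a−k_1).
Here k_a−k_1 = 0.9710 d⁻¹ and 1 − D₀(k_a−k_1)/(k_1 L₀) = 1 − 3.80×0.9710/(0.339×27.3) = 0.6013, so
t_c = ln(3.864 × 0.6013) / 0.9710 = 0.8431 / 0.9710 = 0.8683 d.
D_c = (k_1/k_a) L₀ e^(−k_1 t_c) = (0.339/1.31) × 27.3 × e^(−0.339×0.8683) = 0.2588 × 27.3 × 0.7450 = 5.263 mg/L.

t_c ≈ 0.868 d; D_c ≈ 5.26 mg/L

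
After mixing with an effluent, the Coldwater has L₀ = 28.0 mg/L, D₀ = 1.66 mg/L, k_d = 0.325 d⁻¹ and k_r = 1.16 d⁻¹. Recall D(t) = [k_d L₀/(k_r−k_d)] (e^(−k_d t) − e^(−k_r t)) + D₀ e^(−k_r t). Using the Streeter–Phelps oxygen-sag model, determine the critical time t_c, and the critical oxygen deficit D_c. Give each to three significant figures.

With k_r/k_d = 3.569 and 1 − D₀(k_r−k_d)/(k_d L₀) = 0.8477,
t_c = ln(3.569 × 0.8477) / (1.16 − 0.325) = ln(3.026) / 0.8350 = 1.107/0.8350 = 1.326 d.
D_c = (k_d/k_r) L₀ e^(−k_d t_c) = (0.325/1.16) × 28.0 × e^(−0.325×1.326) = 0.2802 × 28.0 × 0.6499 = 5.099 mg/L.

t_c ≈ 1.33 d; D_c ≈ 5.10 mg/L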